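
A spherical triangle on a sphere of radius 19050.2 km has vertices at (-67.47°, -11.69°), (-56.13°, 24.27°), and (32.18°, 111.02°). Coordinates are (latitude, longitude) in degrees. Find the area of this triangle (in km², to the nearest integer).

Side lengths (central angles): a = 1.9992, b = 2.3012, c = 0.3488 rad; semiperimeter s = 2.3246.
By l'Huilier's theorem, tan(E/4) = √[tan(s/2) tan((s−a)/2) tan((s−b)/2) tan((s−c)/2)], giving spherical excess E = 0.3275 rad.
Area = E·R² = 0.3275 × (19050.2)² ≈ 118867365 km².

118867365 km²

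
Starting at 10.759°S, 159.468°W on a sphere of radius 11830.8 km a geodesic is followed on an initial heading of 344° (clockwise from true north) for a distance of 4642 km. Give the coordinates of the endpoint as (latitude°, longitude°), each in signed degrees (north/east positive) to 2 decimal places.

10.87°, -165.63°

Angular distance δ = d/R = 4642/11830.8 = 0.39237 rad; initial bearing θ = 6.0039 rad.
sin φ₂ = sin φ₁ cos δ + cos φ₁ sin δ cos θ = (-0.1867)(0.9240) + (0.9824)(0.3824)(0.9613) = 0.1886, so φ₂ = 10.87°.
Δλ = atan2(sin θ sin δ cos φ₁, cos δ − sin φ₁ sin φ₂) = atan2(-0.1035, 0.9592) = -6.161°.
λ₂ = -159.468° − 6.161° = -165.63°.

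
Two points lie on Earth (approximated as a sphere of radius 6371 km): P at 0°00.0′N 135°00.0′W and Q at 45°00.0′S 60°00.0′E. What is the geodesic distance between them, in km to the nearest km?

With latitudes φ₁ = 0.000°, φ₂ = -45.000° and longitude difference Δλ = -165.000°:
cos c = sin φ₁ sin φ₂ + cos φ₁ cos φ₂ cos Δλ = (0.0000)(-0.7071) + (1.0000)(0.7071)(-0.9659) = -0.68301,
so c = arccos(-0.68301) = 2.32268 rad.
Distance = R·c = 6371 × 2.3227 ≈ 14798 km.

14798 km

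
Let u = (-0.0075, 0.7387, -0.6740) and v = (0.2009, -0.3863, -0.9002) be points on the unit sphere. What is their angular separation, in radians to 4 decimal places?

u·v = 0.3199; |u| = 1.0000, |v| = 1.0000.
cos θ = (u·v)/(|u||v|) = 0.3199, so θ = 1.2452 rad.

1.2452 rad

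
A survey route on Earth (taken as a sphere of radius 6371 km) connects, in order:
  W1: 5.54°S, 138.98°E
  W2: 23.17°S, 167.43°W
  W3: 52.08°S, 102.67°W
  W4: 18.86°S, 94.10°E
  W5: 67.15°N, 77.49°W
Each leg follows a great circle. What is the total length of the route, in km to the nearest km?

38917 km

Leg W1→W2: central angle 0.9507 rad, distance 6056.9 km.
Leg W2→W3: central angle 0.9869 rad, distance 6287.3 km.
Leg W3→W4: central angle 1.8774 rad, distance 11960.9 km.
Leg W4→W5: central angle 2.2935 rad, distance 14611.8 km.
Total: 6056.9 + 6287.3 + 11960.9 + 14611.8 ≈ 38917 km.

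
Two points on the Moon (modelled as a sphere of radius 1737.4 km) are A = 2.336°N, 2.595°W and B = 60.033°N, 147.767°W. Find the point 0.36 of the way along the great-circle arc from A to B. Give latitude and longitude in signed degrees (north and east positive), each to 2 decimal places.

Central angle δ = 1.9545 rad. Interpolating on the sphere with fraction f = 0.36:
P = [sin((1−f)δ)·A + sin(fδ)·B] / sin δ = 1.0237·A + 0.6977·B in Cartesian coordinates,
giving P = (0.7270, -0.2322, 0.6462), i.e. latitude 40.25°, longitude -17.71°.

40.25°, -17.71°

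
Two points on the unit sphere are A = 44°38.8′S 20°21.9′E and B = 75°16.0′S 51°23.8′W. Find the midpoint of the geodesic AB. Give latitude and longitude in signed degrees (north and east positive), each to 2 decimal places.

Central angle δ = 0.7433 rad. Interpolating on the sphere with fraction f = 0.5:
P = [sin((1−f)δ)·A + sin(fδ)·B] / sin δ = 0.5366·A + 0.5366·B in Cartesian coordinates,
giving P = (0.4431, 0.0262, -0.8961), i.e. latitude -63.65°, longitude 3.39°.

-63.65°, 3.39°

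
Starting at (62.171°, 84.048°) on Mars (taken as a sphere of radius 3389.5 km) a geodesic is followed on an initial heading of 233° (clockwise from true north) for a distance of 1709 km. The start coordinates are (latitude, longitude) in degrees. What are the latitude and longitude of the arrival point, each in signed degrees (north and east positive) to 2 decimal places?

Angular distance δ = d/R = 1709/3389.5 = 0.50420 rad; initial bearing θ = 4.0666 rad.
sin φ₂ = sin φ₁ cos δ + cos φ₁ sin δ cos θ = (0.8843)(0.8756) + (0.4668)(0.4831)(-0.6018) = 0.6386, so φ₂ = 39.69°.
Δλ = atan2(sin θ sin δ cos φ₁, cos δ − sin φ₁ sin φ₂) = atan2(-0.1801, 0.3108) = -30.090°.
λ₂ = 84.048° − 30.090° = 53.96°.

39.69°, 53.96°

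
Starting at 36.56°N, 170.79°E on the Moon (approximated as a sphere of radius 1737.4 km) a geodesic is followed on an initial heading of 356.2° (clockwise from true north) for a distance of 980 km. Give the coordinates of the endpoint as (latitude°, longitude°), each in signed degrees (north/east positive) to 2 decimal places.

68.73°, 165.19°

Angular distance δ = d/R = 980/1737.4 = 0.56406 rad; initial bearing θ = 6.2169 rad.
sin φ₂ = sin φ₁ cos δ + cos φ₁ sin δ cos θ = (0.5957)(0.8451) + (0.8032)(0.5346)(0.9978) = 0.9319, so φ₂ = 68.73°.
Δλ = atan2(sin θ sin δ cos φ₁, cos δ − sin φ₁ sin φ₂) = atan2(-0.0285, 0.2900) = -5.605°.
λ₂ = 170.790° − 5.605° = 165.19°.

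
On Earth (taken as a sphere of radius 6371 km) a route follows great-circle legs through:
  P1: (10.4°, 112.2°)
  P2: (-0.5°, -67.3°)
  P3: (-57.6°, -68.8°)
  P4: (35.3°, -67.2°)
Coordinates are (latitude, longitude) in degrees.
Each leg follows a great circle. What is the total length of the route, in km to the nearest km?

Leg P1→P2: central angle 2.9686 rad, distance 18912.9 km.
Leg P2→P3: central angle 0.9968 rad, distance 6350.6 km.
Leg P3→P4: central angle 1.6216 rad, distance 10331.1 km.
Total: 18912.9 + 6350.6 + 10331.1 ≈ 35595 km.

35595 km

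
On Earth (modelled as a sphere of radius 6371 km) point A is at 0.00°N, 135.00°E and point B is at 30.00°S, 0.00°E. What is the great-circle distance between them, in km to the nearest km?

With latitudes φ₁ = 0.000°, φ₂ = -30.000° and longitude difference Δλ = -135.000°:
Haversine: a = sin²(Δφ/2) + cos φ₁ cos φ₂ sin²(Δλ/2) = 0.0670 + (1.0000)(0.8660)(0.8536) = 0.80619.
Central angle c = 2·arcsin(√a) = 2.22985 rad.
Distance = R·c = 6371 × 2.2299 ≈ 14206 km.

14206 km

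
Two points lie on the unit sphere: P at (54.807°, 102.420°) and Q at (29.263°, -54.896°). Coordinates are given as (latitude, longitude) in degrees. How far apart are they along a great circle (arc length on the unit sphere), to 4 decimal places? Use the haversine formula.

Let φ₁ = 0.9566 rad, φ₂ = 0.5107 rad, and Δλ = -2.7457 rad.
Haversine: a = sin²(Δφ/2) + cos φ₁ cos φ₂ sin²(Δλ/2) = 0.0489 + (0.5763)(0.8724)(0.9613) = 0.53221.
Central angle c = 2·arcsin(√a) = 1.63526 rad.
On the unit sphere the arc length equals the central angle: 1.6353.

1.6353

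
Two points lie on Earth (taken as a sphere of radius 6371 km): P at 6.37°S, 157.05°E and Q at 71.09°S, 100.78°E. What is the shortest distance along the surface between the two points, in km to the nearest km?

8174 km

In radians: φ₁ = -0.1112, φ₂ = -1.2408, Δλ = -56.270° = -0.9821 rad.
cos c = sin φ₁ sin φ₂ + cos φ₁ cos φ₂ cos Δλ = (-0.1109)(-0.9460) + (0.9938)(0.3241)(0.5553) = 0.28381,
so c = arccos(0.28381) = 1.28304 rad.
Distance = R·c = 6371 × 1.2830 ≈ 8174 km.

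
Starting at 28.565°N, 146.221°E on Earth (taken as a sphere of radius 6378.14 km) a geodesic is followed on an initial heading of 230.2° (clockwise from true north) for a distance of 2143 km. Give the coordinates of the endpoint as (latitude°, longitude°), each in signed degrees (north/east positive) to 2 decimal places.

15.43°, 130.99°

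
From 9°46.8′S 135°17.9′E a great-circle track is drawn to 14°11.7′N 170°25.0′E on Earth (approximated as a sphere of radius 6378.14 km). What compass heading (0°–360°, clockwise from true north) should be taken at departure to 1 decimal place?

56.0°

With φ₁ = -0.1707, φ₂ = 0.2477, Δλ = 0.6129 rad, the forward-azimuth formula gives
θ = atan2( sin Δλ cos φ₂ , cos φ₁ sin φ₂ − sin φ₁ cos φ₂ cos Δλ ) = atan2(0.5577, 0.3764) = 55.99°.
So the initial bearing is 56.0°.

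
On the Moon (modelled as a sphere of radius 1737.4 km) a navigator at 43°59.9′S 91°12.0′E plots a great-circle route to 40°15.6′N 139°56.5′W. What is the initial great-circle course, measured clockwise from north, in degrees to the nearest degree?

77°

With φ₁ = -0.7679, φ₂ = 0.7027, Δλ = 2.2490 rad, the forward-azimuth formula gives
θ = atan2( sin Δλ cos φ₂ , cos φ₁ sin φ₂ − sin φ₁ cos φ₂ cos Δλ ) = atan2(0.5942, 0.1323) = 77.45°.
So the initial bearing is 77°.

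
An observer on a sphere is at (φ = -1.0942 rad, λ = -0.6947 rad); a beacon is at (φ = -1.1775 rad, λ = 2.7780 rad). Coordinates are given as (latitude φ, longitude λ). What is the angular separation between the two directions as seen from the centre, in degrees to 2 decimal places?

With latitudes φ₁ = -62.693°, φ₂ = -67.466° and longitude difference Δλ = -161.029°:
Haversine: a = sin²(Δφ/2) + cos φ₁ cos φ₂ sin²(Δλ/2) = 0.0017 + (0.4588)(0.3832)(0.9728) = 0.17277.
Central angle c = 2·arcsin(√a) = 0.85733 rad.
So the angular separation is 49.12°.

49.12°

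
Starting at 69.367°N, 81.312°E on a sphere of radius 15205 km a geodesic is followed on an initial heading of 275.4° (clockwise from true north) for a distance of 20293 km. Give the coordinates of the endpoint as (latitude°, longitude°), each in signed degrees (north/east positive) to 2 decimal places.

Angular distance δ = d/R = 20293/15205 = 1.33463 rad; initial bearing θ = 4.8066 rad.
sin φ₂ = sin φ₁ cos δ + cos φ₁ sin δ cos θ = (0.9359)(0.2340) + (0.3524)(0.9722)(0.0941) = 0.2512, so φ₂ = 14.55°.
Δλ = atan2(sin θ sin δ cos φ₁, cos δ − sin φ₁ sin φ₂) = atan2(-0.3411, -0.0011) = -90.188°.
λ₂ = 81.312° − 90.188° = -8.88°.

14.55°, -8.88°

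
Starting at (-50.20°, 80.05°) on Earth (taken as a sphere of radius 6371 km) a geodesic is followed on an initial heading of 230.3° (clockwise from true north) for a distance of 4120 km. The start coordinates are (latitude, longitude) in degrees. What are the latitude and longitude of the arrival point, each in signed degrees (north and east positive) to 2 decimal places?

-59.26°, 14.95°

Angular distance δ = d/R = 4120/6371 = 0.64668 rad; initial bearing θ = 4.0195 rad.
sin φ₂ = sin φ₁ cos δ + cos φ₁ sin δ cos θ = (-0.7683)(0.7981) + (0.6401)(0.6025)(-0.6388) = -0.8595, so φ₂ = -59.26°.
Δλ = atan2(sin θ sin δ cos φ₁, cos δ − sin φ₁ sin φ₂) = atan2(-0.2968, 0.1377) = -65.103°.
λ₂ = 80.050° − 65.103° = 14.95°.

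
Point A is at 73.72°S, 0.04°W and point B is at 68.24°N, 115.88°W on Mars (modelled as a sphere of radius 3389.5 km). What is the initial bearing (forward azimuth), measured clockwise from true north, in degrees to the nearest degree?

With φ₁ = -1.2867, φ₂ = 1.1910, Δλ = -2.0218 rad, the forward-azimuth formula gives
θ = atan2( sin Δλ cos φ₂ , cos φ₁ sin φ₂ − sin φ₁ cos φ₂ cos Δλ ) = atan2(-0.3337, 0.1053) = -72.49°.
Adding 360° brings this into [0°, 360°): 288°.

288°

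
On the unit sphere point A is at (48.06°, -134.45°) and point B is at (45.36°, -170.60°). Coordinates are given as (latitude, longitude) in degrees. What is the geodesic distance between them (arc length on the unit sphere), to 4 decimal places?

Let φ₁ = 0.8388 rad, φ₂ = 0.7917 rad, and Δλ = -0.6309 rad.
cos c = sin φ₁ sin φ₂ + cos φ₁ cos φ₂ cos Δλ = (0.7438)(0.7115) + (0.6684)(0.7026)(0.8075) = 0.90848,
so c = arccos(0.90848) = 0.43117 rad.
On the unit sphere the arc length equals the central angle: 0.4312.

0.4312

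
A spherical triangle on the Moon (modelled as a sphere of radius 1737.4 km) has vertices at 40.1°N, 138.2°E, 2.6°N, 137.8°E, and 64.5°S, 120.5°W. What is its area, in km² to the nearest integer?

Side lengths (central angles): a = 1.6993, b = 2.2730, c = 0.6545 rad; semiperimeter s = 2.3134.
By l'Huilier's theorem, tan(E/4) = √[tan(s/2) tan((s−a)/2) tan((s−b)/2) tan((s−c)/2)], giving spherical excess E = 0.5021 rad.
Area = E·R² = 0.5021 × (1737.4)² ≈ 1515748 km².

1515748 km²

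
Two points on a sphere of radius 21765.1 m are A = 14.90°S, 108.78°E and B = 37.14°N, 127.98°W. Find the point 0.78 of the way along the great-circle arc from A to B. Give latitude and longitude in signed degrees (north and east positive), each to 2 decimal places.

The central angle between A and B is δ = 2.1865 rad.
With f = 0.78, the slerp weights are sin((1−f)δ)/sin δ = 0.5668 and sin(fδ)/sin δ = 1.2138.
Weighted sum of the unit vectors: (0.5668)·(-0.3111,0.9149,-0.2571) + (1.2138)·(-0.4906,-0.6283,0.6038) = (-0.7718, -0.2442, 0.5871).
Converting back: φ = atan2(z, √(x²+y²)) = 35.95°, λ = atan2(y, x) = -162.44°.

35.95°, -162.44°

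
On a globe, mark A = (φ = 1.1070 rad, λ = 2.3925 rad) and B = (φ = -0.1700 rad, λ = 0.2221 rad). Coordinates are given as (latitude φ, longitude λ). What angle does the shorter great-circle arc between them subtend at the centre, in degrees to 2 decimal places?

113.59°

Let φ₁ = 1.1070 rad, φ₂ = -0.1700 rad, and Δλ = -2.1704 rad.
Haversine: a = sin²(Δφ/2) + cos φ₁ cos φ₂ sin²(Δλ/2) = 0.3552 + (0.4473)(0.9856)(0.7822) = 0.70006.
Central angle c = 2·arcsin(√a) = 1.98244 rad.
So the angular separation is 113.59°.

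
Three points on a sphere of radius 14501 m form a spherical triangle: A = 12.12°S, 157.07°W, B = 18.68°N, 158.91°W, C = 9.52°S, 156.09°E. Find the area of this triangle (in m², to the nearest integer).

48868090 m²

Side lengths (central angles): a = 0.9177, b = 0.8033, c = 0.5385 rad; semiperimeter s = 1.1298.
By l'Huilier's theorem, tan(E/4) = √[tan(s/2) tan((s−a)/2) tan((s−b)/2) tan((s−c)/2)], giving spherical excess E = 0.2324 rad.
Area = E·R² = 0.2324 × (14501)² ≈ 48868090 m².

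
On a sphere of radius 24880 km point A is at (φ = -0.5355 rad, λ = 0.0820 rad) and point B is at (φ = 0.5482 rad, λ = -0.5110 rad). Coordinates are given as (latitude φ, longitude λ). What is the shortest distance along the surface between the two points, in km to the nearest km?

30377 km

Let φ₁ = -0.5355 rad, φ₂ = 0.5482 rad, and Δλ = -0.5930 rad.
cos c = sin φ₁ sin φ₂ + cos φ₁ cos φ₂ cos Δλ = (-0.5103)(0.5212) + (0.8600)(0.8535)(0.8293) = 0.34275,
so c = arccos(0.34275) = 1.22096 rad.
Distance = R·c = 24880 × 1.2210 ≈ 30377 km.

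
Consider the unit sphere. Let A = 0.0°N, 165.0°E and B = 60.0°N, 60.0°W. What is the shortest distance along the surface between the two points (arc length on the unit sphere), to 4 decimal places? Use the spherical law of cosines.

With latitudes φ₁ = 0.000°, φ₂ = 60.000° and longitude difference Δλ = 135.000°:
cos c = sin φ₁ sin φ₂ + cos φ₁ cos φ₂ cos Δλ = (0.0000)(0.8660) + (1.0000)(0.5000)(-0.7071) = -0.35355,
so c = arccos(-0.35355) = 1.93216 rad.
On the unit sphere the arc length equals the central angle: 1.9322.

1.9322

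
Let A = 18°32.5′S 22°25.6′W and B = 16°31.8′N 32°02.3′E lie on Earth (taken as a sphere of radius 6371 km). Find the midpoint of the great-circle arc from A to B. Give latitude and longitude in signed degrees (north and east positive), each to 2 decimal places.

The central angle between A and B is δ = 1.1177 rad.
With f = 0.5, the slerp weights are sin((1−f)δ)/sin δ = 0.5897 and sin(fδ)/sin δ = 0.5897.
Weighted sum of the unit vectors: (0.5897)·(0.8764,-0.3617,-0.3180) + (0.5897)·(0.8127,0.5086,0.2845) = (0.9960, 0.0866, -0.0197).
Converting back: φ = atan2(z, √(x²+y²)) = -1.13°, λ = atan2(y, x) = 4.97°.

-1.13°, 4.97°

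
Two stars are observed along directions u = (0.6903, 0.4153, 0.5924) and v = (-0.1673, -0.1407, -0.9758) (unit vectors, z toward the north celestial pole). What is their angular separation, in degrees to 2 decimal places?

138.77°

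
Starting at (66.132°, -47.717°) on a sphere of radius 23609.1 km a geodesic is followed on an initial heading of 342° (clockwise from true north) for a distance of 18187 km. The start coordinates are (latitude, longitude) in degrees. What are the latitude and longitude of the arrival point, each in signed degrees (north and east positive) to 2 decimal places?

67.56°, 166.60°

Angular distance δ = d/R = 18187/23609.1 = 0.77034 rad; initial bearing θ = 5.9690 rad.
sin φ₂ = sin φ₁ cos δ + cos φ₁ sin δ cos θ = (0.9145)(0.7177) + (0.4046)(0.6964)(0.9511) = 0.9243, so φ₂ = 67.56°.
Δλ = atan2(sin θ sin δ cos φ₁, cos δ − sin φ₁ sin φ₂) = atan2(-0.0871, -0.1276) = -145.683°.
λ₂ = -47.717° − 145.683° = -193.40° → 166.60° after wrapping to (−180°, 180°].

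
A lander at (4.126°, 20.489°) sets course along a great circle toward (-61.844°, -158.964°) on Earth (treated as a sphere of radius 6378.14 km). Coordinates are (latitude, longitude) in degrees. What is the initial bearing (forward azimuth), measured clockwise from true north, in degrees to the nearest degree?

Δλ = -179.453° = -3.1320 rad.
y = sin Δλ · cos φ₂ = (-0.0095)(0.4719) = -0.0045
x = cos φ₁ sin φ₂ − sin φ₁ cos φ₂ cos Δλ = (0.9974)(-0.8817) − (0.0720)(0.4719)(-1.0000) = -0.8454
θ = atan2(y, x) = -179.69°; adding 360° gives 180°.

180°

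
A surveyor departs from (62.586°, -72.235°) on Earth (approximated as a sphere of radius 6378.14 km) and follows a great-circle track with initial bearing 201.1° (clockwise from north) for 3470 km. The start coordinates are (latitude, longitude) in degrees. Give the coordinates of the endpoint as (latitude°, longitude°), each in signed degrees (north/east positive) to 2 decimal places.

32.49°, -85.00°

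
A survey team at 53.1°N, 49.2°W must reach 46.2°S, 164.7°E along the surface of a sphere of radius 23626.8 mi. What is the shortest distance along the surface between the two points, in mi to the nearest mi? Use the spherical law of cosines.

64839 mi

With latitudes φ₁ = 53.100°, φ₂ = -46.200° and longitude difference Δλ = -146.100°:
cos c = sin φ₁ sin φ₂ + cos φ₁ cos φ₂ cos Δλ = (0.7997)(-0.7218) + (0.6004)(0.6921)(-0.8300) = -0.92211,
so c = arccos(-0.92211) = 2.74431 rad.
Distance = R·c = 23626.8 × 2.7443 ≈ 64839 mi.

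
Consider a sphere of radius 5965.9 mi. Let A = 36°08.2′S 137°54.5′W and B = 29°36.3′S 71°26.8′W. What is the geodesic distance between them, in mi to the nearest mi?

5740 mi

With latitudes φ₁ = -36.137°, φ₂ = -29.605° and longitude difference Δλ = 66.462°:
cos c = sin φ₁ sin φ₂ + cos φ₁ cos φ₂ cos Δλ = (-0.5897)(-0.4940) + (0.8076)(0.8695)(0.3994) = 0.57175,
so c = arccos(0.57175) = 0.96215 rad.
Distance = R·c = 5965.9 × 0.9622 ≈ 5740 mi.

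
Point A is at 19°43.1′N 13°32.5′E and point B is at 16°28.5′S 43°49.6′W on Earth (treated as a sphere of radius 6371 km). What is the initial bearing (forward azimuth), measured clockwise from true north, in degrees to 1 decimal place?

241.3°

With φ₁ = 0.3441, φ₂ = -0.2875, Δλ = -1.0013 rad, the forward-azimuth formula gives
θ = atan2( sin Δλ cos φ₂ , cos φ₁ sin φ₂ − sin φ₁ cos φ₂ cos Δλ ) = atan2(-0.8076, -0.4414) = -118.66°.
Adding 360° brings this into [0°, 360°): 241.3°.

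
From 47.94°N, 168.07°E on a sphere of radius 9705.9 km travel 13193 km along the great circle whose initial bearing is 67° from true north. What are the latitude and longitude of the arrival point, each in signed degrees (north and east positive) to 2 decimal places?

Angular distance δ = d/R = 13193/9705.9 = 1.35928 rad; initial bearing θ = 1.1694 rad.
sin φ₂ = sin φ₁ cos δ + cos φ₁ sin δ cos θ = (0.7424)(0.2099) + (0.6699)(0.9777)(0.3907) = 0.4118, so φ₂ = 24.32°.
Δλ = atan2(sin θ sin δ cos φ₁, cos δ − sin φ₁ sin φ₂) = atan2(0.6029, -0.0958) = 99.027°.
λ₂ = 168.070° + 99.027° = 267.10° → -92.90° after wrapping to (−180°, 180°].

24.32°, -92.90°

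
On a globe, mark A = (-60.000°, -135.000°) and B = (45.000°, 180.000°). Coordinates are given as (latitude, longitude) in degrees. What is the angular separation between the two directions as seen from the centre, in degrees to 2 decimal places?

111.25°

With latitudes φ₁ = -60.000°, φ₂ = 45.000° and longitude difference Δλ = -45.000°:
Haversine: a = sin²(Δφ/2) + cos φ₁ cos φ₂ sin²(Δλ/2) = 0.6294 + (0.5000)(0.7071)(0.1464) = 0.68119.
Central angle c = 2·arcsin(√a) = 1.94161 rad.
So the angular separation is 111.25°.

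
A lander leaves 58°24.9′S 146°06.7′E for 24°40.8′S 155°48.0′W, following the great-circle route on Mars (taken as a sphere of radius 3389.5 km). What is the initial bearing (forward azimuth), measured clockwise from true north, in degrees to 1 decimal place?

With φ₁ = -1.0195, φ₂ = -0.4307, Δλ = 1.0138 rad, the forward-azimuth formula gives
θ = atan2( sin Δλ cos φ₂ , cos φ₁ sin φ₂ − sin φ₁ cos φ₂ cos Δλ ) = atan2(0.7713, 0.1905) = 76.13°.
So the initial bearing is 76.1°.

76.1°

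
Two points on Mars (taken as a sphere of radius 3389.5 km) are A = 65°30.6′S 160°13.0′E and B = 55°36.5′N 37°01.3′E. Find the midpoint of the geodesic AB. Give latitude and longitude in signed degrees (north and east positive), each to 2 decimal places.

-9.94°, 82.77°

Central angle δ = 2.6449 rad. Interpolating on the sphere with fraction f = 0.5:
P = [sin((1−f)δ)·A + sin(fδ)·B] / sin δ = 2.0340·A + 2.0340·B in Cartesian coordinates,
giving P = (0.1239, 0.9772, -0.1726), i.e. latitude -9.94°, longitude 82.77°.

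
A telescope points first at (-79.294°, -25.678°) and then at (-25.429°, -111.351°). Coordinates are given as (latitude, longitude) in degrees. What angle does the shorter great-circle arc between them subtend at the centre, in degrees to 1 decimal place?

64.2°

With latitudes φ₁ = -79.294°, φ₂ = -25.429° and longitude difference Δλ = -85.673°:
cos c = sin φ₁ sin φ₂ + cos φ₁ cos φ₂ cos Δλ = (-0.9826)(-0.4294) + (0.1858)(0.9031)(0.0754) = 0.43458,
so c = arccos(0.43458) = 1.12123 rad.
So the angular separation is 64.2°.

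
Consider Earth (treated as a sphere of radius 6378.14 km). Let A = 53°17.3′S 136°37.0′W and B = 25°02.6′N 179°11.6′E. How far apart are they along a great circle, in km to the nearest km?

9706 km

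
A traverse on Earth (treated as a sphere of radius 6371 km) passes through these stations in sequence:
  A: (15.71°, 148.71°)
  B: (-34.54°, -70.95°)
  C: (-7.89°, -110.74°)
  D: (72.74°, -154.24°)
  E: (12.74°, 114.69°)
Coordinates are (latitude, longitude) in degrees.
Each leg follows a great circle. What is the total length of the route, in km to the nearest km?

Leg A→B: central angle 2.4403 rad, distance 15546.8 km.
Leg B→C: central angle 0.7887 rad, distance 5024.6 km.
Leg C→D: central angle 1.4886 rad, distance 9483.9 km.
Leg D→E: central angle 1.3641 rad, distance 8690.9 km.
Total: 15546.8 + 5024.6 + 9483.9 + 8690.9 ≈ 38746 km.

38746 km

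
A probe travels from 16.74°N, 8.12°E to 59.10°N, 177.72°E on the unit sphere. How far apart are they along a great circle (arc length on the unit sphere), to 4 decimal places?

1.8096

Let φ₁ = 0.2922 rad, φ₂ = 1.0315 rad, and Δλ = 2.9601 rad.
Haversine: a = sin²(Δφ/2) + cos φ₁ cos φ₂ sin²(Δλ/2) = 0.1305 + (0.9576)(0.5135)(0.9918) = 0.61828.
Central angle c = 2·arcsin(√a) = 1.80961 rad.
On the unit sphere the arc length equals the central angle: 1.8096.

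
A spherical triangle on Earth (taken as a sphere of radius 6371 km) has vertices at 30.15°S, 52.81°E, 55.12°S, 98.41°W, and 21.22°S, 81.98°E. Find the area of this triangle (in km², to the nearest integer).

20040472 km²

Side lengths (central angles): a = 1.8092, b = 0.4829, c = 1.5922 rad; semiperimeter s = 1.9421.
By l'Huilier's theorem, tan(E/4) = √[tan(s/2) tan((s−a)/2) tan((s−b)/2) tan((s−c)/2)], giving spherical excess E = 0.4937 rad.
Area = E·R² = 0.4937 × (6371)² ≈ 20040472 km².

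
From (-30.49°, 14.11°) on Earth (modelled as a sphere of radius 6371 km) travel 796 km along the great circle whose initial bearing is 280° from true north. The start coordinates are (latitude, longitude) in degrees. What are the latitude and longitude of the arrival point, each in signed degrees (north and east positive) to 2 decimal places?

Angular distance δ = d/R = 796/6371 = 0.12494 rad; initial bearing θ = 4.8869 rad.
sin φ₂ = sin φ₁ cos δ + cos φ₁ sin δ cos θ = (-0.5074)(0.9922) + (0.8617)(0.1246)(0.1736) = -0.4848, so φ₂ = -29.00°.
Δλ = atan2(sin θ sin δ cos φ₁, cos δ − sin φ₁ sin φ₂) = atan2(-0.1058, 0.7462) = -8.066°.
λ₂ = 14.110° − 8.066° = 6.04°.

-29.00°, 6.04°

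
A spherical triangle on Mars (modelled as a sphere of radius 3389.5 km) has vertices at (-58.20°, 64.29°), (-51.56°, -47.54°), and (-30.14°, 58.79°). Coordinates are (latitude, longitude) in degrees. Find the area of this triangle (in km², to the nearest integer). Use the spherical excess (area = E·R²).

Side lengths (central angles): a = 1.3262, b = 0.4942, c = 0.9958 rad; semiperimeter s = 1.4081.
By l'Huilier's theorem, tan(E/4) = √[tan(s/2) tan((s−a)/2) tan((s−b)/2) tan((s−c)/2)], giving spherical excess E = 0.2389 rad.
Area = E·R² = 0.2389 × (3389.5)² ≈ 2744637 km².

2744637 km²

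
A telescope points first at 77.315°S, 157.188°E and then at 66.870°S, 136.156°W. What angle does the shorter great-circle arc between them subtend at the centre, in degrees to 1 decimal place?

21.4°

Let φ₁ = -1.3494 rad, φ₂ = -1.1671 rad, and Δλ = 1.1634 rad.
cos c = sin φ₁ sin φ₂ + cos φ₁ cos φ₂ cos Δλ = (-0.9756)(-0.9196) + (0.2196)(0.3928)(0.3963) = 0.93135,
so c = arccos(0.93135) = 0.37269 rad.
So the angular separation is 21.4°.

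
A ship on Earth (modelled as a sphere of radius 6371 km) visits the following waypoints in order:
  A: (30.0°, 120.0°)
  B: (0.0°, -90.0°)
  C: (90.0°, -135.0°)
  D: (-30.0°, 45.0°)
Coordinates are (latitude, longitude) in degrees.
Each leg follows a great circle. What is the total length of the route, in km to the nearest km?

38761 km

Leg A→B: central angle 2.4189 rad, distance 15410.5 km.
Leg B→C: central angle 1.5708 rad, distance 10007.5 km.
Leg C→D: central angle 2.0944 rad, distance 13343.4 km.
Total: 15410.5 + 10007.5 + 13343.4 ≈ 38761 km.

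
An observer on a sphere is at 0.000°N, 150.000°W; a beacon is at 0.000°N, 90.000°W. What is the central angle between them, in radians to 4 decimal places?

With latitudes φ₁ = 0.000°, φ₂ = 0.000° and longitude difference Δλ = 60.000°:
Haversine: a = sin²(Δφ/2) + cos φ₁ cos φ₂ sin²(Δλ/2) = 0.0000 + (1.0000)(1.0000)(0.2500) = 0.25000.
Central angle c = 2·arcsin(√a) = 1.04720 rad.
So the angular separation is 1.0472 rad.

1.0472 rad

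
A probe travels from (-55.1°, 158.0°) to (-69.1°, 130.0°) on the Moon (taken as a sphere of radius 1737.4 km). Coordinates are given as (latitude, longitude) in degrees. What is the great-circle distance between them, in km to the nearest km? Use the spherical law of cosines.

With latitudes φ₁ = -55.100°, φ₂ = -69.100° and longitude difference Δλ = -28.000°:
cos c = sin φ₁ sin φ₂ + cos φ₁ cos φ₂ cos Δλ = (-0.8202)(-0.9342) + (0.5721)(0.3567)(0.8829) = 0.94640,
so c = arccos(0.94640) = 0.32888 rad.
Distance = R·c = 1737.4 × 0.3289 ≈ 571 km.

571 km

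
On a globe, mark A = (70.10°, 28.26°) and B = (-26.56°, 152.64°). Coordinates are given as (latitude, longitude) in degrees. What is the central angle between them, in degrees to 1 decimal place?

With latitudes φ₁ = 70.100°, φ₂ = -26.560° and longitude difference Δλ = 124.380°:
cos c = sin φ₁ sin φ₂ + cos φ₁ cos φ₂ cos Δλ = (0.9403)(-0.4471) + (0.3404)(0.8945)(-0.5647) = -0.59236,
so c = arccos(-0.59236) = 2.20478 rad.
So the angular separation is 126.3°.

126.3°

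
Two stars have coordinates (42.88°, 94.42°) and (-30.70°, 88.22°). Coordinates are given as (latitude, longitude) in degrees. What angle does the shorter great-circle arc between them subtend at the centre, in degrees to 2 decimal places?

Let φ₁ = 0.7484 rad, φ₂ = -0.5358 rad, and Δλ = -0.1082 rad.
cos c = sin φ₁ sin φ₂ + cos φ₁ cos φ₂ cos Δλ = (0.6805)(-0.5105) + (0.7328)(0.8599)(0.9942) = 0.27899,
so c = arccos(0.27899) = 1.28805 rad.
So the angular separation is 73.80°.

73.80°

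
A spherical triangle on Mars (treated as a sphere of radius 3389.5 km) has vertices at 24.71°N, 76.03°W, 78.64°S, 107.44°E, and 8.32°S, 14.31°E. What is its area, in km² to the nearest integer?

23758255 km²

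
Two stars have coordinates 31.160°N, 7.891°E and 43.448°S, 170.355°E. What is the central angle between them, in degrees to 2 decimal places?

161.48°

With latitudes φ₁ = 31.160°, φ₂ = -43.448° and longitude difference Δλ = 162.464°:
Haversine: a = sin²(Δφ/2) + cos φ₁ cos φ₂ sin²(Δλ/2) = 0.3673 + (0.8557)(0.7260)(0.9768) = 0.97411.
Central angle c = 2·arcsin(√a) = 2.81838 rad.
So the angular separation is 161.48°.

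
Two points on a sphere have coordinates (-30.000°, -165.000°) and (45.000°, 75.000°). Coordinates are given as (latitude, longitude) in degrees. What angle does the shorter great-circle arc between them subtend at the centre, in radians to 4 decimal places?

2.2913 rad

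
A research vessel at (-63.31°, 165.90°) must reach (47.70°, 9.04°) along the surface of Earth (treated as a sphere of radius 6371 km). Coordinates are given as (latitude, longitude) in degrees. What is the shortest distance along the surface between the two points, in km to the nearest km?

17775 km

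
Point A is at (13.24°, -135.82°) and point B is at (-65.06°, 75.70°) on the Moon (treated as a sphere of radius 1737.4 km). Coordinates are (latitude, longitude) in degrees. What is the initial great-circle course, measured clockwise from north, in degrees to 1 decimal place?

195.4°

With φ₁ = 0.2311, φ₂ = -1.1355, Δλ = -2.5915 rad, the forward-azimuth formula gives
θ = atan2( sin Δλ cos φ₂ , cos φ₁ sin φ₂ − sin φ₁ cos φ₂ cos Δλ ) = atan2(-0.2204, -0.8003) = -164.60°.
Adding 360° brings this into [0°, 360°): 195.4°.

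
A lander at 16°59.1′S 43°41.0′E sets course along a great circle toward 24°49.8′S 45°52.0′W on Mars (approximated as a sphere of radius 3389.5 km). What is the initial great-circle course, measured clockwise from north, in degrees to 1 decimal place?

Δλ = -89.550° = -1.5629 rad.
y = sin Δλ · cos φ₂ = (-1.0000)(0.9076) = -0.9075
x = cos φ₁ sin φ₂ − sin φ₁ cos φ₂ cos Δλ = (0.9564)(-0.4199) − (-0.2921)(0.9076)(0.0079) = -0.3995
θ = atan2(y, x) = -113.76°; adding 360° gives 246.2°.

246.2°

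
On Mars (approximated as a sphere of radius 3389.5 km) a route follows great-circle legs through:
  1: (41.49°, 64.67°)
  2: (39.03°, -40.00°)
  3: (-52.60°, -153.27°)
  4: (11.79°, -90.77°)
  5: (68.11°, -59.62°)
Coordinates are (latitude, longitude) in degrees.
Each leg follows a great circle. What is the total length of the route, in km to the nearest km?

Leg 1→2: central angle 1.2976 rad, distance 4398.2 km.
Leg 2→3: central angle 2.3277 rad, distance 7889.7 km.
Leg 3→4: central angle 1.4583 rad, distance 4943.0 km.
Leg 4→5: central angle 1.0450 rad, distance 3541.9 km.
Total: 4398.2 + 7889.7 + 4943.0 + 3541.9 ≈ 20773 km.

20773 km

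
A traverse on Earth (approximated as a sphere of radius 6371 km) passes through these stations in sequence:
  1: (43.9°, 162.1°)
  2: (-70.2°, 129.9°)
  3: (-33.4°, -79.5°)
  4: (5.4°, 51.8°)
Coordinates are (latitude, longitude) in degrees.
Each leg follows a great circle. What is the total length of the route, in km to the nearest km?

35317 km

Leg 1→2: central angle 2.0329 rad, distance 12951.9 km.
Leg 2→3: central angle 1.2958 rad, distance 8255.4 km.
Leg 3→4: central angle 2.2147 rad, distance 14110.2 km.
Total: 12951.9 + 8255.4 + 14110.2 ≈ 35317 km.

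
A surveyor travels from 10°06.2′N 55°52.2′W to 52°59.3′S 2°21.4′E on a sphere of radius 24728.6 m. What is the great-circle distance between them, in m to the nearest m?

34569 m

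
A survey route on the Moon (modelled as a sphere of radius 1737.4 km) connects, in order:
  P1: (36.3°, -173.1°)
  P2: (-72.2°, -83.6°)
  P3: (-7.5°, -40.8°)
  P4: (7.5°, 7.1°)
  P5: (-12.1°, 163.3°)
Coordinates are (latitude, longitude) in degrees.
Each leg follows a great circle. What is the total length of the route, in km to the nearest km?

Leg P1→P2: central angle 2.1670 rad, distance 3765.0 km.
Leg P2→P3: central angle 1.2168 rad, distance 2114.1 km.
Leg P3→P4: central angle 0.8737 rad, distance 1518.0 km.
Leg P4→P5: central angle 2.7247 rad, distance 4733.8 km.
Total: 3765.0 + 2114.1 + 1518.0 + 4733.8 ≈ 12131 km.

12131 km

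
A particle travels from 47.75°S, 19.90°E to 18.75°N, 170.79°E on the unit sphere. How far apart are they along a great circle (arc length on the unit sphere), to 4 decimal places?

With latitudes φ₁ = -47.750°, φ₂ = 18.750° and longitude difference Δλ = 150.890°:
cos c = sin φ₁ sin φ₂ + cos φ₁ cos φ₂ cos Δλ = (-0.7402)(0.3214) + (0.6724)(0.9469)(-0.8737) = -0.79420,
so c = arccos(-0.79420) = 2.48848 rad.
On the unit sphere the arc length equals the central angle: 2.4885.

2.4885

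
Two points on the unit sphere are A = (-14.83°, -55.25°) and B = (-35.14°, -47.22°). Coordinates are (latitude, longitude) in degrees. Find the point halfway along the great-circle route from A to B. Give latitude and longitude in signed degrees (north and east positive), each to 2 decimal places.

The central angle between A and B is δ = 0.3762 rad.
With f = 0.5, the slerp weights are sin((1−f)δ)/sin δ = 0.5090 and sin(fδ)/sin δ = 0.5090.
Weighted sum of the unit vectors: (0.5090)·(0.5510,-0.7943,-0.2560) + (0.5090)·(0.5554,-0.6002,-0.5756) = (0.5631, -0.7098, -0.4232).
Converting back: φ = atan2(z, √(x²+y²)) = -25.04°, λ = atan2(y, x) = -51.57°.

-25.04°, -51.57°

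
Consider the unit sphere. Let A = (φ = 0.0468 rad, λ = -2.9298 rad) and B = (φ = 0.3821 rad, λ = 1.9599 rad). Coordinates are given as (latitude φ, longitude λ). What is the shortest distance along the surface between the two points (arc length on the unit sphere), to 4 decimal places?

Let φ₁ = 0.0468 rad, φ₂ = 0.3821 rad, and Δλ = -1.3935 rad.
cos c = sin φ₁ sin φ₂ + cos φ₁ cos φ₂ cos Δλ = (0.0468)(0.3729) + (0.9989)(0.9279)(0.1764) = 0.18093,
so c = arccos(0.18093) = 1.38887 rad.
On the unit sphere the arc length equals the central angle: 1.3889.

1.3889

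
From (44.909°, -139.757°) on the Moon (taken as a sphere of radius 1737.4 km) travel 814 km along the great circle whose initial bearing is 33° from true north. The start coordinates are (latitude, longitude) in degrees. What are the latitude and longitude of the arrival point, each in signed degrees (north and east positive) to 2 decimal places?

63.91°, -105.75°

Angular distance δ = d/R = 814/1737.4 = 0.46852 rad; initial bearing θ = 0.5760 rad.
sin φ₂ = sin φ₁ cos δ + cos φ₁ sin δ cos θ = (0.7060)(0.8922) + (0.7082)(0.4516)(0.8387) = 0.8981, so φ₂ = 63.91°.
Δλ = atan2(sin θ sin δ cos φ₁, cos δ − sin φ₁ sin φ₂) = atan2(0.1742, 0.2582) = 34.005°.
λ₂ = -139.757° + 34.005° = -105.75°.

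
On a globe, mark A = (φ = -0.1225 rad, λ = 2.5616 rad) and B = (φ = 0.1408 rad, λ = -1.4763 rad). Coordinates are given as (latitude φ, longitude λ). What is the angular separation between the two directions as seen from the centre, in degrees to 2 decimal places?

129.11°

Let φ₁ = -0.1225 rad, φ₂ = 0.1408 rad, and Δλ = 2.2453 rad.
Haversine: a = sin²(Δφ/2) + cos φ₁ cos φ₂ sin²(Δλ/2) = 0.0172 + (0.9925)(0.9901)(0.8122) = 0.81542.
Central angle c = 2·arcsin(√a) = 2.25342 rad.
So the angular separation is 129.11°.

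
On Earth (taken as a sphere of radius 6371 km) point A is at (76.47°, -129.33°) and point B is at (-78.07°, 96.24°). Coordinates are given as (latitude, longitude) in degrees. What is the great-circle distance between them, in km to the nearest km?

With latitudes φ₁ = 76.470°, φ₂ = -78.070° and longitude difference Δλ = -134.430°:
cos c = sin φ₁ sin φ₂ + cos φ₁ cos φ₂ cos Δλ = (0.9722)(-0.9784) + (0.2340)(0.2067)(-0.7000) = -0.98510,
so c = arccos(-0.98510) = 2.96877 rad.
Distance = R·c = 6371 × 2.9688 ≈ 18914 km.

18914 km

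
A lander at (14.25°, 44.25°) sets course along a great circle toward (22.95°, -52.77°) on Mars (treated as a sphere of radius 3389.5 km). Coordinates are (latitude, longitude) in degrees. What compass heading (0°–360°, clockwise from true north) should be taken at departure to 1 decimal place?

Δλ = -97.020° = -1.6933 rad.
y = sin Δλ · cos φ₂ = (-0.9925)(0.9208) = -0.9139
x = cos φ₁ sin φ₂ − sin φ₁ cos φ₂ cos Δλ = (0.9692)(0.3899) − (0.2462)(0.9208)(-0.1222) = 0.4056
θ = atan2(y, x) = -66.07°; adding 360° gives 293.9°.

293.9°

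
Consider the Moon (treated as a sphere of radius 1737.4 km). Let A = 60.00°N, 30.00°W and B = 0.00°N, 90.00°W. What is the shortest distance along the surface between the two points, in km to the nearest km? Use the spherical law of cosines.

2290 km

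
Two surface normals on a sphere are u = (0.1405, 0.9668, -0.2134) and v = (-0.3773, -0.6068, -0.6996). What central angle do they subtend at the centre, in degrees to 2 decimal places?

u·v = -0.4904; |u| = 1.0000, |v| = 1.0000.
cos θ = (u·v)/(|u||v|) = -0.4904, so θ = 119.37°.

119.37°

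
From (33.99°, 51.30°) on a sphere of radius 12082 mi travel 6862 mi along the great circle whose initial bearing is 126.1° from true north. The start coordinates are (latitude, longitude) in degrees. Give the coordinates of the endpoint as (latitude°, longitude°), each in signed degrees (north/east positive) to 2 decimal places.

Angular distance δ = d/R = 6862/12082 = 0.56795 rad; initial bearing θ = 2.2009 rad.
sin φ₂ = sin φ₁ cos δ + cos φ₁ sin δ cos θ = (0.5590)(0.8430) + (0.8291)(0.5379)(-0.5892) = 0.2085, so φ₂ = 12.03°.
Δλ = atan2(sin θ sin δ cos φ₁, cos δ − sin φ₁ sin φ₂) = atan2(0.3604, 0.7264) = 26.384°.
λ₂ = 51.300° + 26.384° = 77.68°.

12.03°, 77.68°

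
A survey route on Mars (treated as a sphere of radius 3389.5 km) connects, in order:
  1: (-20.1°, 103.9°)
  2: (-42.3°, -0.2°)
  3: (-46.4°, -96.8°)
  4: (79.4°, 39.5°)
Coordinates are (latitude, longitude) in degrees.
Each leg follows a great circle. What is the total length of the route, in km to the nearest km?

Leg 1→2: central angle 1.5087 rad, distance 5113.7 km.
Leg 2→3: central angle 1.1277 rad, distance 3822.3 km.
Leg 3→4: central angle 2.5040 rad, distance 8487.3 km.
Total: 5113.7 + 3822.3 + 8487.3 ≈ 17423 km.

17423 km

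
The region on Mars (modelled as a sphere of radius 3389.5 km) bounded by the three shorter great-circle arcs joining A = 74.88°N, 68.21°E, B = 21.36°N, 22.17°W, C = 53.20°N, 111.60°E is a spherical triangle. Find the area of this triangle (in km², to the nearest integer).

Side lengths (central angles): a = 1.6652, b = 0.4809, c = 1.2132 rad; semiperimeter s = 1.6797.
By l'Huilier's theorem, tan(E/4) = √[tan(s/2) tan((s−a)/2) tan((s−b)/2) tan((s−c)/2)], giving spherical excess E = 0.1447 rad.
Area = E·R² = 0.1447 × (3389.5)² ≈ 1662792 km².

1662792 km²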